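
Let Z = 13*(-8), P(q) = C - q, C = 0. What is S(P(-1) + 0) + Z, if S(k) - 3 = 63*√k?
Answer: -38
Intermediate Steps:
P(q) = -q (P(q) = 0 - q = -q)
S(k) = 3 + 63*√k
Z = -104
S(P(-1) + 0) + Z = (3 + 63*√(-1*(-1) + 0)) - 104 = (3 + 63*√(1 + 0)) - 104 = (3 + 63*√1) - 104 = (3 + 63*1) - 104 = (3 + 63) - 104 = 66 - 104 = -38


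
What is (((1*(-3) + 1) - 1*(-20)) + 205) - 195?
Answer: 28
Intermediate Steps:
(((1*(-3) + 1) - 1*(-20)) + 205) - 195 = (((-3 + 1) + 20) + 205) - 195 = ((-2 + 20) + 205) - 195 = (18 + 205) - 195 = 223 - 195 = 28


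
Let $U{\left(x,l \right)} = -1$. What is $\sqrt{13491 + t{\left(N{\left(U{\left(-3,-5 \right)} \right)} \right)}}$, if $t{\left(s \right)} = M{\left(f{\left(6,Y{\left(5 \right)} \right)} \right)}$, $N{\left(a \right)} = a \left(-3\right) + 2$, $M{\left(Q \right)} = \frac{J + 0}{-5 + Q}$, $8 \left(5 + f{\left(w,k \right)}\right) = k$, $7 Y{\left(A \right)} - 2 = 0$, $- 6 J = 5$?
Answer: $\frac{\sqrt{1050159441}}{279} \approx 116.15$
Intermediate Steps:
$J = - \frac{5}{6}$ ($J = \left(- \frac{1}{6}\right) 5 = - \frac{5}{6} \approx -0.83333$)
$Y{\left(A \right)} = \frac{2}{7}$ ($Y{\left(A \right)} = \frac{2}{7} + \frac{1}{7} \cdot 0 = \frac{2}{7} + 0 = \frac{2}{7}$)
$f{\left(w,k \right)} = -5 + \frac{k}{8}$
$M{\left(Q \right)} = - \frac{5}{6 \left(-5 + Q\right)}$ ($M{\left(Q \right)} = \frac{- \frac{5}{6} + 0}{-5 + Q} = - \frac{5}{6 \left(-5 + Q\right)}$)
$N{\left(a \right)} = 2 - 3 a$ ($N{\left(a \right)} = - 3 a + 2 = 2 - 3 a$)
$t{\left(s \right)} = \frac{70}{837}$ ($t{\left(s \right)} = - \frac{5}{-30 + 6 \left(-5 + \frac{1}{8} \cdot \frac{2}{7}\right)} = - \frac{5}{-30 + 6 \left(-5 + \frac{1}{28}\right)} = - \frac{5}{-30 + 6 \left(- \frac{139}{28}\right)} = - \frac{5}{-30 - \frac{417}{14}} = - \frac{5}{- \frac{837}{14}} = \left(-5\right) \left(- \frac{14}{837}\right) = \frac{70}{837}$)
$\sqrt{13491 + t{\left(N{\left(U{\left(-3,-5 \right)} \right)} \right)}} = \sqrt{13491 + \frac{70}{837}} = \sqrt{\frac{11292037}{837}} = \frac{\sqrt{1050159441}}{279}$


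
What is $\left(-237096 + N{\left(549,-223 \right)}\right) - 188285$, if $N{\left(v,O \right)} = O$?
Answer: $-425604$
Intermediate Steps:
$\left(-237096 + N{\left(549,-223 \right)}\right) - 188285 = \left(-237096 - 223\right) - 188285 = -237319 - 188285 = -425604$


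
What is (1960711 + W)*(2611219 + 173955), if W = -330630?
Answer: 4540059219094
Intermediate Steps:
(1960711 + W)*(2611219 + 173955) = (1960711 - 330630)*(2611219 + 173955) = 1630081*2785174 = 4540059219094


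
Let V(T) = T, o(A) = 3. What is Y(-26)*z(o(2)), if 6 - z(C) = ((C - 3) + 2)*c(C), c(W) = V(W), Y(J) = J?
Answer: 0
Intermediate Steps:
c(W) = W
z(C) = 6 - C*(-1 + C) (z(C) = 6 - ((C - 3) + 2)*C = 6 - ((-3 + C) + 2)*C = 6 - (-1 + C)*C = 6 - C*(-1 + C))
Y(-26)*z(o(2)) = -26*(6 + 3 - 1*3²) = -26*(6 + 3 - 1*9) = -26*(6 + 3 - 9) = -26*0 = 0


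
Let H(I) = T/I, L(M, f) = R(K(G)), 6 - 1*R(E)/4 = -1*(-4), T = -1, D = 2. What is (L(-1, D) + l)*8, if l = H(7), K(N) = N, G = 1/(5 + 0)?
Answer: 440/7 ≈ 62.857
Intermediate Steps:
G = 1/5 ≈ 0.20000
R(E) = 8 (R(E) = 24 - (-4)*(-4) = 24 - 4*4 = 24 - 16 = 8)
L(M, f) = 8
H(I) = -1/I
l = -1/7 ≈ -0.14286
(L(-1, D) + l)*8 = (8 - 1/7)*8 = (55/7)*8 = 440/7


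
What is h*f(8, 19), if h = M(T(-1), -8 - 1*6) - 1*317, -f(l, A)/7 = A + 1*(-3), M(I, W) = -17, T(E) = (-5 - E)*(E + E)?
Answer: 37408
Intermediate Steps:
T(E) = 2*E*(-5 - E) (T(E) = (-5 - E)*(2*E) = 2*E*(-5 - E))
f(l, A) = 21 - 7*A (f(l, A) = -7*(A + 1*(-3)) = -7*(A - 3) = -7*(-3 + A) = 21 - 7*A)
h = -334 (h = -17 - 1*317 = -17 - 317 = -334)
h*f(8, 19) = -334*(21 - 7*19) = -334*(21 - 133) = -334*(-112) = 37408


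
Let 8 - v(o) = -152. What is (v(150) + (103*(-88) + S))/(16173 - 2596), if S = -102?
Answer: -9006/13577 ≈ -0.66333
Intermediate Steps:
v(o) = 160 (v(o) = 8 - 1*(-152) = 8 + 152 = 160)
(v(150) + (103*(-88) + S))/(16173 - 2596) = (160 + (103*(-88) - 102))/(16173 - 2596) = (160 + (-9064 - 102))/13577 = (160 - 9166)*(1/13577) = -9006*1/13577 = -9006/13577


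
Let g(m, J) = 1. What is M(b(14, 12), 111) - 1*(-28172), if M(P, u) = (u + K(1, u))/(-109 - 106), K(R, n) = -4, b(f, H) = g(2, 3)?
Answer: 6056873/215 ≈ 28172.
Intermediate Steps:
b(f, H) = 1
M(P, u) = 4/215 - u/215 (M(P, u) = (u - 4)/(-109 - 106) = (-4 + u)/(-215) = (-4 + u)*(-1/215) = 4/215 - u/215)
M(b(14, 12), 111) - 1*(-28172) = (4/215 - 1/215*111) - 1*(-28172) = (4/215 - 111/215) + 28172 = -107/215 + 28172 = 6056873/215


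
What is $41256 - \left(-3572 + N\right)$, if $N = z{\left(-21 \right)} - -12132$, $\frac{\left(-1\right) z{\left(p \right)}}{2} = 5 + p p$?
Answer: $33588$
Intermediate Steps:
$z{\left(p \right)} = -10 - 2 p^{2}$ ($z{\left(p \right)} = - 2 \left(5 + p p\right) = - 2 \left(5 + p^{2}\right) = -10 - 2 p^{2}$)
$N = 11240$ ($N = \left(-10 - 2 \left(-21\right)^{2}\right) - -12132 = \left(-10 - 882\right) + 12132 = -892 + 12132 = 11240$)
$41256 - \left(-3572 + N\right) = 41256 + \left(3572 - 11240\right) = 41256 - 7668 = 33588$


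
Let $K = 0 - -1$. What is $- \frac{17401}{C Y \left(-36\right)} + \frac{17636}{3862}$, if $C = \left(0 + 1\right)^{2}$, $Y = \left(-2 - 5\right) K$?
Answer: $- \frac{31379195}{486612} \approx -64.485$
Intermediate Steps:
$K = 1$ ($K = 0 + 1 = 1$)
$Y = -7$ ($Y = \left(-2 - 5\right) 1 = \left(-7\right) 1 = -7$)
$C = 1$ ($C = 1^{2} = 1$)
$- \frac{17401}{C Y \left(-36\right)} + \frac{17636}{3862} = - \frac{17401}{1 \left(-7\right) \left(-36\right)} + \frac{17636}{3862} = - \frac{17401}{\left(-7\right) \left(-36\right)} + 17636 \cdot \frac{1}{3862} = - \frac{17401}{252} + \frac{8818}{1931} = - \frac{31379195}{486612}$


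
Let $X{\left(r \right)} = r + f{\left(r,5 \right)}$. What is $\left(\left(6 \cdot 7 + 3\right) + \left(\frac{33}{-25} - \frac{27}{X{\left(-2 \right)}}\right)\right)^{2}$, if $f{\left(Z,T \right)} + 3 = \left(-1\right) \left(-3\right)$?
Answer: $\frac{8173881}{2500} \approx 3269.6$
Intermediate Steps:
$f{\left(Z,T \right)} = 0$ ($f{\left(Z,T \right)} = -3 - -3 = -3 + 3 = 0$)
$X{\left(r \right)} = r$ ($X{\left(r \right)} = r + 0 = r$)
$\left(\left(6 \cdot 7 + 3\right) + \left(\frac{33}{-25} - \frac{27}{X{\left(-2 \right)}}\right)\right)^{2} = \left(\left(6 \cdot 7 + 3\right) + \left(\frac{33}{-25} - \frac{27}{-2}\right)\right)^{2} = \left(\left(42 + 3\right) + \left(33 \left(- \frac{1}{25}\right) - - \frac{27}{2}\right)\right)^{2} = \left(45 + \left(- \frac{33}{25} + \frac{27}{2}\right)\right)^{2} = \left(45 + \frac{609}{50}\right)^{2} = \left(\frac{2859}{50}\right)^{2} = \frac{8173881}{2500}$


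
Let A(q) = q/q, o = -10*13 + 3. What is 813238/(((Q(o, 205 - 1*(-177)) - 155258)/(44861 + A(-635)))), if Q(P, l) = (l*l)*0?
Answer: -18241741578/77629 ≈ -2.3499e+5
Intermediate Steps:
o = -127 (o = -130 + 3 = -127)
A(q) = 1
Q(P, l) = 0 (Q(P, l) = l²*0 = 0)
813238/(((Q(o, 205 - 1*(-177)) - 155258)/(44861 + A(-635)))) = 813238/(((0 - 155258)/(44861 + 1))) = 813238/((-155258/44862)) = 813238/((-155258*1/44862)) = 813238/(-77629/22431) = 813238*(-22431/77629) = -18241741578/77629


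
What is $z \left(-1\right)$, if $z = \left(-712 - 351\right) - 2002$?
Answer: $3065$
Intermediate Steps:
$z = -3065$ ($z = -1063 - 2002 = -3065$)
$z \left(-1\right) = \left(-3065\right) \left(-1\right) = 3065$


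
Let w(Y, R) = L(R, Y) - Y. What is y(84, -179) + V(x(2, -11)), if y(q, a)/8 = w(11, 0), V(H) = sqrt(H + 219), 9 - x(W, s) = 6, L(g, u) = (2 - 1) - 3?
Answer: -104 + sqrt(222) ≈ -89.100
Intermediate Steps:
L(g, u) = -2 (L(g, u) = 1 - 3 = -2)
x(W, s) = 3 (x(W, s) = 9 - 1*6 = 9 - 6 = 3)
w(Y, R) = -2 - Y
V(H) = sqrt(219 + H)
y(q, a) = -104 (y(q, a) = 8*(-2 - 1*11) = 8*(-2 - 11) = 8*(-13) = -104)
y(84, -179) + V(x(2, -11)) = -104 + sqrt(219 + 3) = -104 + sqrt(222)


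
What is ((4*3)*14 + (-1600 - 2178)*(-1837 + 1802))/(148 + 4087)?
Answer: 18914/605 ≈ 31.263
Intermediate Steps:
((4*3)*14 + (-1600 - 2178)*(-1837 + 1802))/(148 + 4087) = (12*14 - 3778*(-35))/4235 = (168 + 132230)*(1/4235) = 132398*(1/4235) = 18914/605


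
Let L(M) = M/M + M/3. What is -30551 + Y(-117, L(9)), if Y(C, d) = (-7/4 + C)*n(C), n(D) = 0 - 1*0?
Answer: -30551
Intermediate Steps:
L(M) = 1 + M/3 (L(M) = 1 + M*(⅓) = 1 + M/3)
n(D) = 0 (n(D) = 0 + 0 = 0)
Y(C, d) = 0 (Y(C, d) = (-7/4 + C)*0 = 0)
-30551 + Y(-117, L(9)) = -30551 + 0 = -30551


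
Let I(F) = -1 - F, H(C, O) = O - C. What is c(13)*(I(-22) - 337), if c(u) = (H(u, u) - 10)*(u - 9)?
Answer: 12640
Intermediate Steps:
c(u) = 90 - 10*u (c(u) = ((u - u) - 10)*(u - 9) = (0 - 10)*(-9 + u) = -10*(-9 + u) = 90 - 10*u)
c(13)*(I(-22) - 337) = (90 - 10*13)*((-1 - 1*(-22)) - 337) = (90 - 130)*((-1 + 22) - 337) = -40*(21 - 337) = -40*(-316) = 12640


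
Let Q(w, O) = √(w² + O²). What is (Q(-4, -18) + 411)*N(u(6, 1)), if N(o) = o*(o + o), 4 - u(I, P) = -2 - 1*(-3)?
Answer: 7398 + 36*√85 ≈ 7729.9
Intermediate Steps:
u(I, P) = 3 (u(I, P) = 4 - (-2 - 1*(-3)) = 4 - (-2 + 3) = 4 - 1*1 = 4 - 1 = 3)
Q(w, O) = √(O² + w²)
N(o) = 2*o² (N(o) = o*(2*o) = 2*o²)
(Q(-4, -18) + 411)*N(u(6, 1)) = (√((-18)² + (-4)²) + 411)*(2*3²) = (√(324 + 16) + 411)*(2*9) = (√340 + 411)*18 = (2*√85 + 411)*18 = (411 + 2*√85)*18 = 7398 + 36*√85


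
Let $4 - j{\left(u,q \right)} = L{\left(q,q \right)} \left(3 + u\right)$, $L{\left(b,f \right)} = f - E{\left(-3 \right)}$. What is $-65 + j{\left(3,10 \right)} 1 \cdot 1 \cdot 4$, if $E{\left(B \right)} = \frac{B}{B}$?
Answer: $-265$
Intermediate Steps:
$E{\left(B \right)} = 1$
$L{\left(b,f \right)} = -1 + f$ ($L{\left(b,f \right)} = f - 1 = -1 + f$)
$j{\left(u,q \right)} = 4 - \left(-1 + q\right) \left(3 + u\right)$
$-65 + j{\left(3,10 \right)} 1 \cdot 1 \cdot 4 = -65 + \left(7 - 30 - 3 \left(-1 + 10\right)\right) 1 \cdot 1 \cdot 4 = -65 + \left(7 - 30 - 3 \cdot 9\right) 1 \cdot 4 = -65 + \left(7 - 30 - 27\right) 4 = -65 - 200 = -265$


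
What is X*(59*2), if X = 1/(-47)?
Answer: -118/47 ≈ -2.5106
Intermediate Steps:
X = -1/47 ≈ -0.021277
X*(59*2) = -59*2/47 = -1/47*118 = -118/47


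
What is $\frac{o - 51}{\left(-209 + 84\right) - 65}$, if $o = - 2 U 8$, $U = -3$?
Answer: $\frac{3}{190} \approx 0.015789$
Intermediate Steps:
$o = 48$ ($o = \left(-2\right) \left(-3\right) 8 = 6 \cdot 8 = 48$)
$\frac{o - 51}{\left(-209 + 84\right) - 65} = \frac{48 - 51}{\left(-209 + 84\right) - 65} = - \frac{3}{-125 - 65} = - \frac{3}{-190} = \left(-3\right) \left(- \frac{1}{190}\right) = \frac{3}{190}$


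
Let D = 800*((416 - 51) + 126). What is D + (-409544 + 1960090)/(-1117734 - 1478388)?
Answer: 509877585527/1298061 ≈ 3.9280e+5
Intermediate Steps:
D = 392800 (D = 800*(365 + 126) = 800*491 = 392800)
D + (-409544 + 1960090)/(-1117734 - 1478388) = 392800 + (-409544 + 1960090)/(-1117734 - 1478388) = 392800 + 1550546/(-2596122) = 392800 + 1550546*(-1/2596122) = 392800 - 775273/1298061 = 509877585527/1298061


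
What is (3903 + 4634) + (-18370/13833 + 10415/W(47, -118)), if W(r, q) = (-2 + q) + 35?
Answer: 1978443028/235161 ≈ 8413.1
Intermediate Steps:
W(r, q) = 33 + q
(3903 + 4634) + (-18370/13833 + 10415/W(47, -118)) = (3903 + 4634) + (-18370/13833 + 10415/(33 - 118)) = 8537 + (-18370*1/13833 + 10415/(-85)) = 8537 + (-18370/13833 + 10415*(-1/85)) = 8537 + (-18370/13833 - 2083/17) = 8537 - 29126429/235161 = 1978443028/235161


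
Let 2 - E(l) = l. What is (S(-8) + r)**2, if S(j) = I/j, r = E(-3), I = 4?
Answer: 81/4 ≈ 20.250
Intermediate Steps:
E(l) = 2 - l
r = 5 (r = 2 - 1*(-3) = 2 + 3 = 5)
S(j) = 4/j
(S(-8) + r)**2 = (4/(-8) + 5)**2 = (4*(-1/8) + 5)**2 = (-1/2 + 5)**2 = (9/2)**2 = 81/4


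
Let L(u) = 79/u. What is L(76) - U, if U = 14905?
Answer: -1132701/76 ≈ -14904.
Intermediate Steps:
L(76) - U = 79/76 - 1*14905 = 79*(1/76) - 14905 = 79/76 - 14905 = -1132701/76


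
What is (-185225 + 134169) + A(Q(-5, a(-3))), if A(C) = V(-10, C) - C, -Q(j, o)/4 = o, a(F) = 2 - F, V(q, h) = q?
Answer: -51046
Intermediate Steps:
Q(j, o) = -4*o
A(C) = -10 - C
(-185225 + 134169) + A(Q(-5, a(-3))) = (-185225 + 134169) + (-10 - (-4)*(2 - 1*(-3))) = -51056 + (-10 - (-4)*(2 + 3)) = -51056 + (-10 - (-4)*5) = -51056 + (-10 - 1*(-20)) = -51056 + (-10 + 20) = -51056 + 10 = -51046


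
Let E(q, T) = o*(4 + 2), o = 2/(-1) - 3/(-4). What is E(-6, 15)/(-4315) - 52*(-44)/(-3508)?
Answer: -984641/1513702 ≈ -0.65049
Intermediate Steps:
o = -5/4 (o = 2*(-1) - 3*(-¼) = -2 + ¾ = -5/4 ≈ -1.2500)
E(q, T) = -15/2 (E(q, T) = -5*(4 + 2)/4 = -5/4*6 = -15/2)
E(-6, 15)/(-4315) - 52*(-44)/(-3508) = -15/2/(-4315) - 52*(-44)/(-3508) = -15/2*(-1/4315) + 2288*(-1/3508) = 3/1726 - 572/877 = -984641/1513702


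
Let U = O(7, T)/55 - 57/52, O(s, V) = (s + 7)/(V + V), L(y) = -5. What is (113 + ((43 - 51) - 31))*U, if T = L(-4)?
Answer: -593443/7150 ≈ -82.999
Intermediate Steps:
T = -5
O(s, V) = (7 + s)/(2*V) (O(s, V) = (7 + s)/((2*V)) = (7 + s)*(1/(2*V)) = (7 + s)/(2*V))
U = -16039/14300 (U = ((½)*(7 + 7)/(-5))/55 - 57/52 = ((½)*(-⅕)*14)*(1/55) - 57*1/52 = -7/5*1/55 - 57/52 = -7/275 - 57/52 = -16039/14300 ≈ -1.1216)
(113 + ((43 - 51) - 31))*U = (113 + ((43 - 51) - 31))*(-16039/14300) = (113 + (-8 - 31))*(-16039/14300) = (113 - 39)*(-16039/14300) = 74*(-16039/14300) = -593443/7150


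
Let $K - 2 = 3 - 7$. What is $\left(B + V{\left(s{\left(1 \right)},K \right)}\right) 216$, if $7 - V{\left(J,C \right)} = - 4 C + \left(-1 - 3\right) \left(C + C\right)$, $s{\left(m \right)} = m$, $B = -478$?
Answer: $-106920$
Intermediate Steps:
$K = -2$ ($K = 2 + \left(3 - 7\right) = 2 - 4 = -2$)
$V{\left(J,C \right)} = 7 + 12 C$ ($V{\left(J,C \right)} = 7 - \left(- 4 C + \left(-1 - 3\right) \left(C + C\right)\right) = 7 - \left(- 4 C - 4 \cdot 2 C\right) = 7 - \left(- 4 C - 8 C\right) = 7 - - 12 C = 7 + 12 C$)
$\left(B + V{\left(s{\left(1 \right)},K \right)}\right) 216 = \left(-478 + \left(7 + 12 \left(-2\right)\right)\right) 216 = \left(-478 + \left(7 - 24\right)\right) 216 = \left(-478 - 17\right) 216 = \left(-495\right) 216 = -106920$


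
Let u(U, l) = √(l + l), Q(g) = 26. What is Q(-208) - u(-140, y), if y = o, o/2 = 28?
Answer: 26 - 4*√7 ≈ 15.417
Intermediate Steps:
o = 56 (o = 2*28 = 56)
y = 56
u(U, l) = √2*√l (u(U, l) = √(2*l) = √2*√l)
Q(-208) - u(-140, y) = 26 - √2*√56 = 26 - √2*2*√14 = 26 - 4*√7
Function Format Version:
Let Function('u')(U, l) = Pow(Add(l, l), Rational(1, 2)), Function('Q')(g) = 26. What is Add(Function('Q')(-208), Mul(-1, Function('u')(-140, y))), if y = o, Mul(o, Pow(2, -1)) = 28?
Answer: Add(26, Mul(-4, Pow(7, Rational(1, 2)))) ≈ 15.417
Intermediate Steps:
o = 56 (o = Mul(2, 28) = 56)
y = 56
Function('u')(U, l) = Mul(Pow(2, Rational(1, 2)), Pow(l, Rational(1, 2))) (Function('u')(U, l) = Pow(Mul(2, l), Rational(1, 2)) = Mul(Pow(2, Rational(1, 2)), Pow(l, Rational(1, 2))))
Add(Function('Q')(-208), Mul(-1, Function('u')(-140, y))) = Add(26, Mul(-1, Mul(Pow(2, Rational(1, 2)), Pow(56, Rational(1, 2))))) = Add(26, Mul(-1, Mul(Pow(2, Rational(1, 2)), Mul(2, Pow(14, Rational(1, 2)))))) = Add(26, Mul(-1, Mul(4, Pow(7, Rational(1, 2))))) = Add(26, Mul(-4, Pow(7, Rational(1, 2))))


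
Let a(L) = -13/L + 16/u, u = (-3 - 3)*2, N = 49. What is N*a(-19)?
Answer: -1813/57 ≈ -31.807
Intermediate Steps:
u = -12 (u = -6*2 = -12)
a(L) = -4/3 - 13/L (a(L) = -13/L + 16/(-12) = -13/L + 16*(-1/12) = -13/L - 4/3 = -4/3 - 13/L)
N*a(-19) = 49*(-4/3 - 13/(-19)) = 49*(-4/3 - 13*(-1/19)) = 49*(-4/3 + 13/19) = 49*(-37/57) = -1813/57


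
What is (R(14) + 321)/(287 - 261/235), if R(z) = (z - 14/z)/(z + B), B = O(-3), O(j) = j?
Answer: 104105/92378 ≈ 1.1269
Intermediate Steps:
B = -3
R(z) = (z - 14/z)/(-3 + z) (R(z) = (z - 14/z)/(z - 3) = (z - 14/z)/(-3 + z))
(R(14) + 321)/(287 - 261/235) = ((-14 + 14²)/(14*(-3 + 14)) + 321)/(287 - 261/235) = ((1/14)*(-14 + 196)/11 + 321)/(287 - 261*1/235) = ((1/14)*(1/11)*182 + 321)/(287 - 261/235) = (13/11 + 321)/(67184/235) = (3544/11)*(235/67184) = 104105/92378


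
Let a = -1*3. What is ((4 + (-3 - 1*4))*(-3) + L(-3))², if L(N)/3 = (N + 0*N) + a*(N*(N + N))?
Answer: 26244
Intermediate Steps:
a = -3
L(N) = -18*N² + 3*N (L(N) = 3*((N + 0*N) - 3*N*(N + N)) = 3*((N + 0) - 3*N*2*N) = 3*(N - 6*N²) = -18*N² + 3*N)
((4 + (-3 - 1*4))*(-3) + L(-3))² = ((4 + (-3 - 1*4))*(-3) + 3*(-3)*(1 - 6*(-3)))² = ((4 + (-3 - 4))*(-3) + 3*(-3)*(1 + 18))² = ((4 - 7)*(-3) + 3*(-3)*19)² = (-3*(-3) - 171)² = (9 - 171)² = (-162)² = 26244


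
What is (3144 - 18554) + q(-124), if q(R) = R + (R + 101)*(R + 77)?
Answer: -14453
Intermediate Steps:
q(R) = R + (77 + R)*(101 + R) (q(R) = R + (101 + R)*(77 + R) = R + (77 + R)*(101 + R))
(3144 - 18554) + q(-124) = (3144 - 18554) + (7777 + (-124)² + 179*(-124)) = -15410 + (7777 + 15376 - 22196) = -15410 + 957 = -14453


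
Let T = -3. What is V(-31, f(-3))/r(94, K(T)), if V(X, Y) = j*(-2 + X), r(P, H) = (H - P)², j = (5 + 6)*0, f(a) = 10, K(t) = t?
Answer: 0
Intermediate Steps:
j = 0 (j = 11*0 = 0)
V(X, Y) = 0 (V(X, Y) = 0*(-2 + X) = 0)
V(-31, f(-3))/r(94, K(T)) = 0/((-3 - 1*94)²) = 0/((-3 - 94)²) = 0/((-97)²) = 0/9409 = 0*(1/9409) = 0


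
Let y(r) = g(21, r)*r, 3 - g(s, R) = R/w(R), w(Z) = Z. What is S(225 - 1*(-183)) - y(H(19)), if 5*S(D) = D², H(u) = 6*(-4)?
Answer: 166704/5 ≈ 33341.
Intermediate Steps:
H(u) = -24
g(s, R) = 2 (g(s, R) = 3 - R/R = 3 - 1*1 = 3 - 1 = 2)
y(r) = 2*r
S(D) = D²/5
S(225 - 1*(-183)) - y(H(19)) = (225 - 1*(-183))²/5 - 2*(-24) = (225 + 183)²/5 - 1*(-48) = (⅕)*408² + 48 = (⅕)*166464 + 48 = 166464/5 + 48 = 166704/5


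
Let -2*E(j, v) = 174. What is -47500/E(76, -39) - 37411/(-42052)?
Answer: 2000724757/3658524 ≈ 546.87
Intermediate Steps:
E(j, v) = -87 (E(j, v) = -½*174 = -87)
-47500/E(76, -39) - 37411/(-42052) = -47500/(-87) - 37411/(-42052) = -47500*(-1/87) - 37411*(-1/42052) = 47500/87 + 37411/42052 = 2000724757/3658524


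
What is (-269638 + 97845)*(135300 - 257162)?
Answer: 20935038566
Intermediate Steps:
(-269638 + 97845)*(135300 - 257162) = -171793*(-121862) = 20935038566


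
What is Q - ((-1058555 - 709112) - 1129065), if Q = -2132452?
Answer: 764280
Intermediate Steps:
Q - ((-1058555 - 709112) - 1129065) = -2132452 - ((-1058555 - 709112) - 1129065) = -2132452 - (-1767667 - 1129065) = -2132452 - 1*(-2896732) = -2132452 + 2896732 = 764280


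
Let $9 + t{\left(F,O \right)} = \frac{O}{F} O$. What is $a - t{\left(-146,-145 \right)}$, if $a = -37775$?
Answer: $- \frac{5492811}{146} \approx -37622.0$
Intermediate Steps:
$t{\left(F,O \right)} = -9 + \frac{O^{2}}{F}$ ($t{\left(F,O \right)} = -9 + \frac{O}{F} O = -9 + \frac{O^{2}}{F}$)
$a - t{\left(-146,-145 \right)} = -37775 - \left(-9 + \frac{\left(-145\right)^{2}}{-146}\right) = -37775 - \left(-9 - \frac{21025}{146}\right) = -37775 - - \frac{22339}{146} = -37775 + \frac{22339}{146} = - \frac{5492811}{146}$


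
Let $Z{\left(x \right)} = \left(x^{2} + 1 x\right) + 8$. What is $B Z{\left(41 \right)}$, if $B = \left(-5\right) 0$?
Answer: $0$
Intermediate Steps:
$B = 0$
$Z{\left(x \right)} = 8 + x + x^{2}$ ($Z{\left(x \right)} = \left(x^{2} + x\right) + 8 = \left(x + x^{2}\right) + 8 = 8 + x + x^{2}$)
$B Z{\left(41 \right)} = 0 \left(8 + 41 + 41^{2}\right) = 0 \left(8 + 41 + 1681\right) = 0 \cdot 1730 = 0$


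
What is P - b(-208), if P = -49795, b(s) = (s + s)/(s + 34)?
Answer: -4332373/87 ≈ -49797.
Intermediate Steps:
b(s) = 2*s/(34 + s) (b(s) = (2*s)/(34 + s) = 2*s/(34 + s))
P - b(-208) = -49795 - 2*(-208)/(34 - 208) = -49795 - 2*(-208)/(-174) = -49795 - 2*(-208)*(-1)/174 = -49795 - 1*208/87 = -49795 - 208/87 = -4332373/87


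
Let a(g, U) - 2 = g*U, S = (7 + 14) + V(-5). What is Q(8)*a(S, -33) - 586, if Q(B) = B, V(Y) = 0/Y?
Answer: -6114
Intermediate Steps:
V(Y) = 0
S = 21 (S = (7 + 14) + 0 = 21 + 0 = 21)
a(g, U) = 2 + U*g (a(g, U) = 2 + g*U = 2 + U*g)
Q(8)*a(S, -33) - 586 = 8*(2 - 33*21) - 586 = 8*(2 - 693) - 586 = 8*(-691) - 586 = -5528 - 586 = -6114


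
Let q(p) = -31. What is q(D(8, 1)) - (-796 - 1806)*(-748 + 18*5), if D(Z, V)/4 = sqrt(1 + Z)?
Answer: -1712147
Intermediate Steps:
D(Z, V) = 4*sqrt(1 + Z)
q(D(8, 1)) - (-796 - 1806)*(-748 + 18*5) = -31 - (-796 - 1806)*(-748 + 18*5) = -31 - (-2602)*(-748 + 90) = -31 - (-2602)*(-658) = -31 - 1*1712116 = -31 - 1712116 = -1712147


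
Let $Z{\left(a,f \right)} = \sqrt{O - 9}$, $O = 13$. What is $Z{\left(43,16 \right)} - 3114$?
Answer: $-3112$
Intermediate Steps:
$Z{\left(a,f \right)} = 2$ ($Z{\left(a,f \right)} = \sqrt{13 - 9} = \sqrt{4} = 2$)
$Z{\left(43,16 \right)} - 3114 = 2 - 3114 = -3112$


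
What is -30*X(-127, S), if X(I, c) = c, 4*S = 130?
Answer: -975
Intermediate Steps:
S = 65/2 (S = (1/4)*130 = 65/2 ≈ 32.500)
-30*X(-127, S) = -30*65/2 = -975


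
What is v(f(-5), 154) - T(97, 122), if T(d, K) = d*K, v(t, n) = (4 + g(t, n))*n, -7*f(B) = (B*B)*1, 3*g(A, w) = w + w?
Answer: 13778/3 ≈ 4592.7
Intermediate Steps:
g(A, w) = 2*w/3 (g(A, w) = (w + w)/3 = (2*w)/3 = 2*w/3)
f(B) = -B²/7 (f(B) = -B*B/7 = -B²/7)
v(t, n) = n*(4 + 2*n/3) (v(t, n) = (4 + 2*n/3)*n = n*(4 + 2*n/3))
T(d, K) = K*d
v(f(-5), 154) - T(97, 122) = (⅔)*154*(6 + 154) - 122*97 = (⅔)*154*160 - 1*11834 = 49280/3 - 11834 = 13778/3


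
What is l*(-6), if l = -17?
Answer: 102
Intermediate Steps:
l*(-6) = -17*(-6) = 102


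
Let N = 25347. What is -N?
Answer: -25347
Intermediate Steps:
-N = -1*25347 = -25347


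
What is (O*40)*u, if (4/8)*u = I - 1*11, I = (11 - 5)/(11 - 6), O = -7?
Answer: 5488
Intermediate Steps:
I = 6/5 ≈ 1.2000
u = -98/5 (u = 2*(6/5 - 1*11) = 2*(6/5 - 11) = 2*(-49/5) = -98/5 ≈ -19.600)
(O*40)*u = -7*40*(-98/5) = -280*(-98/5) = 5488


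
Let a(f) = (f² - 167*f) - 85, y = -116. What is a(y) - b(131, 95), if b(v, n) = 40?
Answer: 32703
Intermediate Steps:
a(f) = -85 + f² - 167*f
a(y) - b(131, 95) = (-85 + (-116)² - 167*(-116)) - 1*40 = (-85 + 13456 + 19372) - 40 = 32743 - 40 = 32703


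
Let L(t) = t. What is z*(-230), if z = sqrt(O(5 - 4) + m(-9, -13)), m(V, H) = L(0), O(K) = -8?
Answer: -460*I*sqrt(2) ≈ -650.54*I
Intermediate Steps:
m(V, H) = 0
z = 2*I*sqrt(2) (z = sqrt(-8 + 0) = sqrt(-8) = 2*I*sqrt(2) ≈ 2.8284*I)
z*(-230) = (2*I*sqrt(2))*(-230) = -460*I*sqrt(2)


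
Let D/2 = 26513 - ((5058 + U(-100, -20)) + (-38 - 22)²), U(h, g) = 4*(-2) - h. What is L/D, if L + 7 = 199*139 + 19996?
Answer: 23825/17763 ≈ 1.3413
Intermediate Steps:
U(h, g) = -8 - h
L = 47650 (L = -7 + (199*139 + 19996) = -7 + (27661 + 19996) = -7 + 47657 = 47650)
D = 35526 (D = 2*(26513 - ((5058 + (-8 - 1*(-100))) + (-38 - 22)²)) = 2*(26513 - ((5058 + (-8 + 100)) + (-60)²)) = 2*(26513 - ((5058 + 92) + 3600)) = 2*(26513 - (5150 + 3600)) = 2*(26513 - 1*8750) = 2*(26513 - 8750) = 2*17763 = 35526)
L/D = 47650/35526 = 47650*(1/35526) = 23825/17763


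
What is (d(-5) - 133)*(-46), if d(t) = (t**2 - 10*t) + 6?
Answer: 2392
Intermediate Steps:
d(t) = 6 + t**2 - 10*t
(d(-5) - 133)*(-46) = ((6 + (-5)**2 - 10*(-5)) - 133)*(-46) = ((6 + 25 + 50) - 133)*(-46) = (81 - 133)*(-46) = -52*(-46) = 2392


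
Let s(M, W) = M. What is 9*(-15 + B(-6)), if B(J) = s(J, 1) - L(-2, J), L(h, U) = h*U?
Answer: -297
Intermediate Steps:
L(h, U) = U*h
B(J) = 3*J (B(J) = J - J*(-2) = J - (-2)*J = J + 2*J = 3*J)
9*(-15 + B(-6)) = 9*(-15 + 3*(-6)) = 9*(-15 - 18) = 9*(-33) = -297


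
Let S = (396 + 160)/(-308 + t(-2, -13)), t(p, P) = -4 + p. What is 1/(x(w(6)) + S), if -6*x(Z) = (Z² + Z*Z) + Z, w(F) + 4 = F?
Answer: -471/1619 ≈ -0.29092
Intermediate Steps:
w(F) = -4 + F
x(Z) = -Z²/3 - Z/6 (x(Z) = -((Z² + Z*Z) + Z)/6 = -((Z² + Z²) + Z)/6 = -(2*Z² + Z)/6 = -(Z + 2*Z²)/6 = -Z²/3 - Z/6)
S = -278/157 (S = (396 + 160)/(-308 + (-4 - 2)) = 556/(-308 - 6) = 556/(-314) = 556*(-1/314) = -278/157 ≈ -1.7707)
1/(x(w(6)) + S) = 1/(-(-4 + 6)*(1 + 2*(-4 + 6))/6 - 278/157) = 1/(-⅙*2*(1 + 2*2) - 278/157) = 1/(-⅙*2*(1 + 4) - 278/157) = 1/(-⅙*2*5 - 278/157) = 1/(-5/3 - 278/157) = 1/(-1619/471) = -471/1619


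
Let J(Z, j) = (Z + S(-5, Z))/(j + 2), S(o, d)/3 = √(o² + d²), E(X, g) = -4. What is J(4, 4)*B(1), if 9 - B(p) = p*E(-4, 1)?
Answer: 26/3 + 13*√41/2 ≈ 50.287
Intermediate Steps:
S(o, d) = 3*√(d² + o²) (S(o, d) = 3*√(o² + d²) = 3*√(d² + o²))
J(Z, j) = (Z + 3*√(25 + Z²))/(2 + j) (J(Z, j) = (Z + 3*√(Z² + (-5)²))/(j + 2) = (Z + 3*√(Z² + 25))/(2 + j) = (Z + 3*√(25 + Z²))/(2 + j))
B(p) = 9 + 4*p (B(p) = 9 - p*(-4) = 9 - (-4)*p = 9 + 4*p)
J(4, 4)*B(1) = ((4 + 3*√(25 + 4²))/(2 + 4))*(9 + 4*1) = ((4 + 3*√(25 + 16))/6)*(9 + 4) = ((4 + 3*√41)/6)*13 = (⅔ + √41/2)*13 = 26/3 + 13*√41/2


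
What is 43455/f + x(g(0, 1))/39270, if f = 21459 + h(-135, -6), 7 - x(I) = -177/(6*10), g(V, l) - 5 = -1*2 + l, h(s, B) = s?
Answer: 2844483373/1395655800 ≈ 2.0381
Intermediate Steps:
g(V, l) = 3 + l (g(V, l) = 5 + (-1*2 + l) = 5 + (-2 + l) = 3 + l)
x(I) = 199/20 (x(I) = 7 - (-177)/(6*10) = 7 - (-177)/60 = 7 - 1*(-59/20) = 7 + 59/20 = 199/20)
f = 21324 (f = 21459 - 135 = 21324)
43455/f + x(g(0, 1))/39270 = 43455/21324 + (199/20)/39270 = 43455*(1/21324) + (199/20)*(1/39270) = 14485/7108 + 199/785400 = 2844483373/1395655800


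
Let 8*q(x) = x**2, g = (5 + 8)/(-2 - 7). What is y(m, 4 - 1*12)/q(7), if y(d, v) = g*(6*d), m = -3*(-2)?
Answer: -416/49 ≈ -8.4898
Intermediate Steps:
m = 6
g = -13/9 (g = 13/(-9) = 13*(-1/9) = -13/9 ≈ -1.4444)
y(d, v) = -26*d/3
q(x) = x**2/8
y(m, 4 - 1*12)/q(7) = (-26/3*6)/(((1/8)*7**2)) = -52/((1/8)*49) = -52/49/8 = -52*8/49 = -416/49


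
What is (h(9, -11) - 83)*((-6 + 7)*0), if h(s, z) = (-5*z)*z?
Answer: 0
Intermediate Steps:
h(s, z) = -5*z**2
(h(9, -11) - 83)*((-6 + 7)*0) = (-5*(-11)**2 - 83)*((-6 + 7)*0) = (-5*121 - 83)*(1*0) = (-605 - 83)*0 = -688*0 = 0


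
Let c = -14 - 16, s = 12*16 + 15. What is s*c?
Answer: -6210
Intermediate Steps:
s = 207 (s = 192 + 15 = 207)
c = -30
s*c = 207*(-30) = -6210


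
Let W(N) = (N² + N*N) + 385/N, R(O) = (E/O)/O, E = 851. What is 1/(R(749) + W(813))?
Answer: 456093813/602927959646842 ≈ 7.5646e-7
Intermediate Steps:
R(O) = 851/O² (R(O) = (851/O)/O = 851/O²)
W(N) = 2*N² + 385/N (W(N) = (N² + N²) + 385/N = 2*N² + 385/N)
1/(R(749) + W(813)) = 1/(851/749² + (385 + 2*813³)/813) = 1/(851*(1/561001) + (385 + 2*537367797)/813) = 1/(851/561001 + (385 + 1074735594)/813) = 1/(851/561001 + (1/813)*1074735979) = 1/(851/561001 + 1074735979/813) = 1/(602927959646842/456093813) = 456093813/602927959646842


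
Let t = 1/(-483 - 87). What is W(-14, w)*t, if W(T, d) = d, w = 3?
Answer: -1/190 ≈ -0.0052632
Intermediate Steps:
t = -1/570 (t = 1/(-570) = -1/570 ≈ -0.0017544)
W(-14, w)*t = 3*(-1/570) = -1/190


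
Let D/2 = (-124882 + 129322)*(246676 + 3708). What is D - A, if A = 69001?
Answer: 2223340919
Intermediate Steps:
D = 2223409920 (D = 2*((-124882 + 129322)*(246676 + 3708)) = 2*(4440*250384) = 2*1111704960 = 2223409920)
D - A = 2223409920 - 1*69001 = 2223409920 - 69001 = 2223340919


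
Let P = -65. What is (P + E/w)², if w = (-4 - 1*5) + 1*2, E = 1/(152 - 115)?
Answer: 283450896/67081 ≈ 4225.5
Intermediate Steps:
E = 1/37 ≈ 0.027027
w = -7 (w = (-4 - 5) + 2 = -9 + 2 = -7)
(P + E/w)² = (-65 + (1/37)/(-7))² = (-65 + (1/37)*(-⅐))² = (-65 - 1/259)² = (-16836/259)² = 283450896/67081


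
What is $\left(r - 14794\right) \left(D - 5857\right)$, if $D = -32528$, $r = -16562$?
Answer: $1203600060$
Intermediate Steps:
$\left(r - 14794\right) \left(D - 5857\right) = \left(-16562 - 14794\right) \left(-32528 - 5857\right) = \left(-31356\right) \left(-38385\right) = 1203600060$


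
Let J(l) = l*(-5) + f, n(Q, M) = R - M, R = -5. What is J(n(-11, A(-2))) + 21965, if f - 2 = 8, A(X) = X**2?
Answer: 22020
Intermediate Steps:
f = 10 (f = 2 + 8 = 10)
n(Q, M) = -5 - M
J(l) = 10 - 5*l (J(l) = l*(-5) + 10 = -5*l + 10 = 10 - 5*l)
J(n(-11, A(-2))) + 21965 = (10 - 5*(-5 - 1*(-2)**2)) + 21965 = (10 - 5*(-5 - 1*4)) + 21965 = (10 - 5*(-5 - 4)) + 21965 = (10 - 5*(-9)) + 21965 = (10 + 45) + 21965 = 55 + 21965 = 22020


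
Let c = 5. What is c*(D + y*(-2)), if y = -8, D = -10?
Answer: 30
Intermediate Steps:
c*(D + y*(-2)) = 5*(-10 - 8*(-2)) = 5*(-10 + 16) = 5*6 = 30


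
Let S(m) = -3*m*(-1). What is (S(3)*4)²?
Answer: 1296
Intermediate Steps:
S(m) = 3*m
(S(3)*4)² = ((3*3)*4)² = (9*4)² = 36² = 1296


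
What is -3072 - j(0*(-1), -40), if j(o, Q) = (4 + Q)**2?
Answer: -4368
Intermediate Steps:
-3072 - j(0*(-1), -40) = -3072 - (4 - 40)**2 = -3072 - 1*(-36)**2 = -3072 - 1*1296 = -3072 - 1296 = -4368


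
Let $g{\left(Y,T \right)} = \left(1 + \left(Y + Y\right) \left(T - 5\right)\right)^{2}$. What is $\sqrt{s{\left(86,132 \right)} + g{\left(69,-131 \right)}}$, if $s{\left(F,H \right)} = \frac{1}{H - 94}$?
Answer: $\frac{3 \sqrt{56508579706}}{38} \approx 18767.0$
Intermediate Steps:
$s{\left(F,H \right)} = \frac{1}{-94 + H}$
$g{\left(Y,T \right)} = \left(1 + 2 Y \left(-5 + T\right)\right)^{2}$
$\sqrt{s{\left(86,132 \right)} + g{\left(69,-131 \right)}} = \sqrt{\frac{1}{-94 + 132} + \left(1 - 690 + 2 \left(-131\right) 69\right)^{2}} = \sqrt{\frac{1}{38} + \left(1 - 690 - 18078\right)^{2}} = \sqrt{\frac{1}{38} + \left(-18767\right)^{2}} = \sqrt{\frac{1}{38} + 352200289} = \sqrt{\frac{13383610983}{38}} = \frac{3 \sqrt{56508579706}}{38}$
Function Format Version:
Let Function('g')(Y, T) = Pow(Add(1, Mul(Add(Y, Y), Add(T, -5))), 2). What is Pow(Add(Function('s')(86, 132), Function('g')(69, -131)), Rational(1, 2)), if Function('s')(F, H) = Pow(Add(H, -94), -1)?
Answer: Mul(Rational(3, 38), Pow(56508579706, Rational(1, 2))) ≈ 18767.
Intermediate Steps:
Function('s')(F, H) = Pow(Add(-94, H), -1)
Function('g')(Y, T) = Pow(Add(1, Mul(2, Y, Add(-5, T))), 2) (Function('g')(Y, T) = Pow(Add(1, Mul(Mul(2, Y), Add(-5, T))), 2) = Pow(Add(1, Mul(2, Y, Add(-5, T))), 2))
Pow(Add(Function('s')(86, 132), Function('g')(69, -131)), Rational(1, 2)) = Pow(Add(Pow(Add(-94, 132), -1), Pow(Add(1, Mul(-10, 69), Mul(2, -131, 69)), 2)), Rational(1, 2)) = Pow(Add(Pow(38, -1), Pow(Add(1, -690, -18078), 2)), Rational(1, 2)) = Pow(Add(Rational(1, 38), Pow(-18767, 2)), Rational(1, 2)) = Pow(Add(Rational(1, 38), 352200289), Rational(1, 2)) = Pow(Rational(13383610983, 38), Rational(1, 2)) = Mul(Rational(3, 38), Pow(56508579706, Rational(1, 2)))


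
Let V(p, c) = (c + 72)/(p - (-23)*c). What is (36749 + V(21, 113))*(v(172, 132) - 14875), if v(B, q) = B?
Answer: -283128510639/524 ≈ -5.4032e+8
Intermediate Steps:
V(p, c) = (72 + c)/(p + 23*c)
(36749 + V(21, 113))*(v(172, 132) - 14875) = (36749 + (72 + 113)/(21 + 23*113))*(172 - 14875) = (36749 + 185/(21 + 2599))*(-14703) = (36749 + 185/2620)*(-14703) = (36749 + (1/2620)*185)*(-14703) = (36749 + 37/524)*(-14703) = (19256513/524)*(-14703) = -283128510639/524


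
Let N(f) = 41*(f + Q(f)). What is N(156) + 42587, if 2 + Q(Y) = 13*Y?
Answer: 132049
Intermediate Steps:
Q(Y) = -2 + 13*Y
N(f) = -82 + 574*f (N(f) = 41*(f + (-2 + 13*f)) = 41*(-2 + 14*f) = -82 + 574*f)
N(156) + 42587 = (-82 + 574*156) + 42587 = (-82 + 89544) + 42587 = 89462 + 42587 = 132049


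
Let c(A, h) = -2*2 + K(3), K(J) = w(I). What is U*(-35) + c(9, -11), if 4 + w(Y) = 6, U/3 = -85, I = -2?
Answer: 8923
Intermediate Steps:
U = -255 (U = 3*(-85) = -255)
w(Y) = 2 (w(Y) = -4 + 6 = 2)
K(J) = 2
c(A, h) = -2 (c(A, h) = -2*2 + 2 = -4 + 2 = -2)
U*(-35) + c(9, -11) = -255*(-35) - 2 = 8925 - 2 = 8923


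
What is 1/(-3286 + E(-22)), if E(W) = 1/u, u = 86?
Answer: -86/282595 ≈ -0.00030432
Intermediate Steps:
E(W) = 1/86
1/(-3286 + E(-22)) = 1/(-3286 + 1/86) = 1/(-282595/86) = -86/282595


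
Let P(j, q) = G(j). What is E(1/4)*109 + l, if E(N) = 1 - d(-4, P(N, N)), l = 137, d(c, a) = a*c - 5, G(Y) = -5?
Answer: -1389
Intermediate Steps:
P(j, q) = -5
d(c, a) = -5 + a*c
E(N) = -14 (E(N) = 1 - (-5 - 5*(-4)) = 1 - (-5 + 20) = 1 - 1*15 = 1 - 15 = -14)
E(1/4)*109 + l = -14*109 + 137 = -1526 + 137 = -1389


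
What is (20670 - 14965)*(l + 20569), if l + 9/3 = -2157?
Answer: 105023345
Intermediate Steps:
l = -2160 (l = -3 - 2157 = -2160)
(20670 - 14965)*(l + 20569) = (20670 - 14965)*(-2160 + 20569) = 5705*18409 = 105023345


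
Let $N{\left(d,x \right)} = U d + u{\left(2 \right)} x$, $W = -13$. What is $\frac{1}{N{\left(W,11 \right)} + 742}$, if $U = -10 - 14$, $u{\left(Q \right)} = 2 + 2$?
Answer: $\frac{1}{1098} \approx 0.00091075$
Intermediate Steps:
$u{\left(Q \right)} = 4$
$U = -24$ ($U = -10 - 14 = -24$)
$N{\left(d,x \right)} = - 24 d + 4 x$
$\frac{1}{N{\left(W,11 \right)} + 742} = \frac{1}{\left(\left(-24\right) \left(-13\right) + 4 \cdot 11\right) + 742} = \frac{1}{\left(312 + 44\right) + 742} = \frac{1}{356 + 742} = \frac{1}{1098}$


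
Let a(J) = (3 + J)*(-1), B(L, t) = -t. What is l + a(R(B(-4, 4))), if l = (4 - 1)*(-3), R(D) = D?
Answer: -8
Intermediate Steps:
a(J) = -3 - J
l = -9 (l = 3*(-3) = -9)
l + a(R(B(-4, 4))) = -9 + (-3 - (-1)*4) = -9 + (-3 - 1*(-4)) = -9 + (-3 + 4) = -9 + 1 = -8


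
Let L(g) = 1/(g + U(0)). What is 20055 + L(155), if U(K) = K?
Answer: 3108526/155 ≈ 20055.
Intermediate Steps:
L(g) = 1/g (L(g) = 1/(g + 0) = 1/g)
20055 + L(155) = 20055 + 1/155 = 3108526/155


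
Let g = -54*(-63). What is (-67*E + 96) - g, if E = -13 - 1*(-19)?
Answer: -3708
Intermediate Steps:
E = 6 (E = -13 + 19 = 6)
g = 3402
(-67*E + 96) - g = (-67*6 + 96) - 1*3402 = (-402 + 96) - 3402 = -306 - 3402 = -3708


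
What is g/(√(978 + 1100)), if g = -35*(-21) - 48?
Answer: 687*√2078/2078 ≈ 15.071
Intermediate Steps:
g = 687 (g = 735 - 48 = 687)
g/(√(978 + 1100)) = 687/(√(978 + 1100)) = 687/(√2078) = 687*(√2078/2078) = 687*√2078/2078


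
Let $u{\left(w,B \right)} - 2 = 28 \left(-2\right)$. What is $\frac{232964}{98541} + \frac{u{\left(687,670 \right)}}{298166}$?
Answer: $\frac{34728311405}{14690787903} \approx 2.364$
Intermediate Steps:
$u{\left(w,B \right)} = -54$ ($u{\left(w,B \right)} = 2 + 28 \left(-2\right) = 2 - 56 = -54$)
$\frac{232964}{98541} + \frac{u{\left(687,670 \right)}}{298166} = \frac{232964}{98541} - \frac{54}{298166} = 232964 \cdot \frac{1}{98541} - \frac{27}{149083} = \frac{232964}{98541} - \frac{27}{149083} = \frac{34728311405}{14690787903}$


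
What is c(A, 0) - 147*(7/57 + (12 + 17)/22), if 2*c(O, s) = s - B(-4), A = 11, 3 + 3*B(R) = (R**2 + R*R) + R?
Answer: -135427/627 ≈ -215.99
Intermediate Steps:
B(R) = -1 + R/3 + 2*R**2/3 (B(R) = -1 + ((R**2 + R*R) + R)/3 = -1 + ((R**2 + R**2) + R)/3 = -1 + (2*R**2 + R)/3 = -1 + (R + 2*R**2)/3 = -1 + (R/3 + 2*R**2/3) = -1 + R/3 + 2*R**2/3)
c(O, s) = -25/6 + s/2 (c(O, s) = (s - (-1 + (1/3)*(-4) + (2/3)*(-4)**2))/2 = (s - (-1 - 4/3 + (2/3)*16))/2 = (s - (-1 - 4/3 + 32/3))/2 = (s - 1*25/3)/2 = (s - 25/3)/2 = (-25/3 + s)/2 = -25/6 + s/2)
c(A, 0) - 147*(7/57 + (12 + 17)/22) = (-25/6 + (1/2)*0) - 147*(7/57 + (12 + 17)/22) = (-25/6 + 0) - 147*(7*(1/57) + 29*(1/22)) = -25/6 - 147*(7/57 + 29/22) = -25/6 - 147*1807/1254 = -25/6 - 88543/418 = -135427/627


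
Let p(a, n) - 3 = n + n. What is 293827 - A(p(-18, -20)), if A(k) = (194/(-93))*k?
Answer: 27318733/93 ≈ 2.9375e+5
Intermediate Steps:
p(a, n) = 3 + 2*n (p(a, n) = 3 + (n + n) = 3 + 2*n)
A(k) = -194*k/93 (A(k) = (194*(-1/93))*k = -194*k/93)
293827 - A(p(-18, -20)) = 293827 - (-194)*(3 + 2*(-20))/93 = 293827 - (-194)*(3 - 40)/93 = 293827 - (-194)*(-37)/93 = 293827 - 1*7178/93 = 293827 - 7178/93 = 27318733/93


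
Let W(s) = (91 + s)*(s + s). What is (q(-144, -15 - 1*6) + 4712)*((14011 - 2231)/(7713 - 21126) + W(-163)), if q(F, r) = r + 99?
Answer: 1507978967240/13413 ≈ 1.1243e+8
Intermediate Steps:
W(s) = 2*s*(91 + s) (W(s) = (91 + s)*(2*s) = 2*s*(91 + s))
q(F, r) = 99 + r
(q(-144, -15 - 1*6) + 4712)*((14011 - 2231)/(7713 - 21126) + W(-163)) = ((99 + (-15 - 1*6)) + 4712)*((14011 - 2231)/(7713 - 21126) + 2*(-163)*(91 - 163)) = ((99 + (-15 - 6)) + 4712)*(11780/(-13413) + 2*(-163)*(-72)) = ((99 - 21) + 4712)*(11780*(-1/13413) + 23472) = (78 + 4712)*(-11780/13413 + 23472) = 4790*(314818156/13413) = 1507978967240/13413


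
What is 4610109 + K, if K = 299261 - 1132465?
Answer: 3776905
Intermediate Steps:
K = -833204
4610109 + K = 4610109 - 833204 = 3776905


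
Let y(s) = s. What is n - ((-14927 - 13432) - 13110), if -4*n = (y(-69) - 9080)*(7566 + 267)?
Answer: 71829993/4 ≈ 1.7958e+7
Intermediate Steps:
n = 71664117/4 (n = -(-69 - 9080)*(7566 + 267)/4 = -(-9149)*7833/4 = -1/4*(-71664117) = 71664117/4 ≈ 1.7916e+7)
n - ((-14927 - 13432) - 13110) = 71664117/4 - ((-14927 - 13432) - 13110) = 71664117/4 - (-28359 - 13110) = 71664117/4 - 1*(-41469) = 71664117/4 + 41469 = 71829993/4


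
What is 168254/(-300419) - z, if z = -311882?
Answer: 93695110304/300419 ≈ 3.1188e+5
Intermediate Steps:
168254/(-300419) - z = 168254/(-300419) - 1*(-311882) = 168254*(-1/300419) + 311882 = -168254/300419 + 311882 = 93695110304/300419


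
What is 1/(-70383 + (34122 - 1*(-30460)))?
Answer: -1/5801 ≈ -0.00017238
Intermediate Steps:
1/(-70383 + (34122 - 1*(-30460))) = 1/(-70383 + (34122 + 30460)) = 1/(-70383 + 64582) = 1/(-5801) = -1/5801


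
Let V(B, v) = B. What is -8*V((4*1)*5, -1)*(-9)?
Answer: 1440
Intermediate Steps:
-8*V((4*1)*5, -1)*(-9) = -8*4*1*5*(-9) = -32*5*(-9) = -8*20*(-9) = -160*(-9) = 1440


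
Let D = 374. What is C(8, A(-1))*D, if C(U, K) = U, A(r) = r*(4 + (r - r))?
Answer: 2992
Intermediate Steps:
A(r) = 4*r (A(r) = r*(4 + 0) = r*4 = 4*r)
C(8, A(-1))*D = 8*374 = 2992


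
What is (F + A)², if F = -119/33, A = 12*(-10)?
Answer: 16638241/1089 ≈ 15278.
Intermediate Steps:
A = -120
F = -119/33 (F = -119*1/33 = -119/33 ≈ -3.6061)
(F + A)² = (-119/33 - 120)² = (-4079/33)² = 16638241/1089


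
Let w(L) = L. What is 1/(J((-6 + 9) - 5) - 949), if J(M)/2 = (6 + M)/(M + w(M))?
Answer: -1/951 ≈ -0.0010515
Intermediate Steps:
J(M) = (6 + M)/M (J(M) = 2*((6 + M)/(M + M)) = 2*((6 + M)/((2*M))) = 2*((6 + M)*(1/(2*M))) = 2*((6 + M)/(2*M)) = (6 + M)/M)
1/(J((-6 + 9) - 5) - 949) = 1/((6 + ((-6 + 9) - 5))/((-6 + 9) - 5) - 949) = 1/((6 + (3 - 5))/(3 - 5) - 949) = 1/((6 - 2)/(-2) - 949) = 1/(-1/2*4 - 949) = 1/(-2 - 949) = 1/(-951) = -1/951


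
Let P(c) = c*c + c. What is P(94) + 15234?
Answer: 24164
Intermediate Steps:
P(c) = c + c² (P(c) = c² + c = c + c²)
P(94) + 15234 = 94*(1 + 94) + 15234 = 94*95 + 15234 = 8930 + 15234 = 24164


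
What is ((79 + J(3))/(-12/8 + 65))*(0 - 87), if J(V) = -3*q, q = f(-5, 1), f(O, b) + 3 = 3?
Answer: -13746/127 ≈ -108.24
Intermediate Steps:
f(O, b) = 0 (f(O, b) = -3 + 3 = 0)
q = 0
J(V) = 0 (J(V) = -3*0 = 0)
((79 + J(3))/(-12/8 + 65))*(0 - 87) = ((79 + 0)/(-12/8 + 65))*(0 - 87) = (79/(-12*⅛ + 65))*(-87) = (79/(-3/2 + 65))*(-87) = (79/(127/2))*(-87) = (79*(2/127))*(-87) = (158/127)*(-87) = -13746/127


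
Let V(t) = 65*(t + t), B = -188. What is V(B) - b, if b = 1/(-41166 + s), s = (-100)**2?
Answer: -761697039/31166 ≈ -24440.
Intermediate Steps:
s = 10000
b = -1/31166 (b = 1/(-41166 + 10000) = 1/(-31166) = -1/31166 ≈ -3.2086e-5)
V(t) = 130*t (V(t) = 65*(2*t) = 130*t)
V(B) - b = 130*(-188) - 1*(-1/31166) = -24440 + 1/31166 = -761697039/31166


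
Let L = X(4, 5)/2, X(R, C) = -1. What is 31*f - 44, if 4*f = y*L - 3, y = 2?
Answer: -75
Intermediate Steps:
L = -½ (L = -1/2 = -1*½ = -½ ≈ -0.50000)
f = -1 (f = (2*(-½) - 3)/4 = (-1 - 3)/4 = (¼)*(-4) = -1)
31*f - 44 = 31*(-1) - 44 = -31 - 44 = -75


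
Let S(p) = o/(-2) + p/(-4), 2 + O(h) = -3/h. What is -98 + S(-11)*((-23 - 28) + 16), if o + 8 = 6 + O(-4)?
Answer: -2009/8 ≈ -251.13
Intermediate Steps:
O(h) = -2 - 3/h
o = -13/4 (o = -8 + (6 + (-2 - 3/(-4))) = -8 + (6 + (-2 - 3*(-¼))) = -8 + (6 + (-2 + ¾)) = -8 + (6 - 5/4) = -8 + 19/4 = -13/4 ≈ -3.2500)
S(p) = 13/8 - p/4 (S(p) = -13/4/(-2) + p/(-4) = -13/4*(-½) + p*(-¼) = 13/8 - p/4)
-98 + S(-11)*((-23 - 28) + 16) = -98 + (13/8 - ¼*(-11))*((-23 - 28) + 16) = -98 + (13/8 + 11/4)*(-51 + 16) = -98 + (35/8)*(-35) = -98 - 1225/8 = -2009/8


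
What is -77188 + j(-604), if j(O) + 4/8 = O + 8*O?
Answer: -165249/2 ≈ -82625.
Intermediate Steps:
j(O) = -1/2 + 9*O (j(O) = -1/2 + (O + 8*O) = -1/2 + 9*O)
-77188 + j(-604) = -77188 + (-1/2 + 9*(-604)) = -77188 + (-1/2 - 5436) = -77188 - 10873/2 = -165249/2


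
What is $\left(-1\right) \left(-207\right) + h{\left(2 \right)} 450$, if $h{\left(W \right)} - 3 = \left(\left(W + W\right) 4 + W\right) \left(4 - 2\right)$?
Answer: $17757$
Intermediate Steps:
$h{\left(W \right)} = 3 + 18 W$ ($h{\left(W \right)} = 3 + \left(\left(W + W\right) 4 + W\right) \left(4 - 2\right) = 3 + \left(2 W 4 + W\right) 2 = 3 + \left(8 W + W\right) 2 = 3 + 9 W 2 = 3 + 18 W$)
$\left(-1\right) \left(-207\right) + h{\left(2 \right)} 450 = \left(-1\right) \left(-207\right) + \left(3 + 18 \cdot 2\right) 450 = 207 + \left(3 + 36\right) 450 = 207 + 39 \cdot 450 = 207 + 17550 = 17757$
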